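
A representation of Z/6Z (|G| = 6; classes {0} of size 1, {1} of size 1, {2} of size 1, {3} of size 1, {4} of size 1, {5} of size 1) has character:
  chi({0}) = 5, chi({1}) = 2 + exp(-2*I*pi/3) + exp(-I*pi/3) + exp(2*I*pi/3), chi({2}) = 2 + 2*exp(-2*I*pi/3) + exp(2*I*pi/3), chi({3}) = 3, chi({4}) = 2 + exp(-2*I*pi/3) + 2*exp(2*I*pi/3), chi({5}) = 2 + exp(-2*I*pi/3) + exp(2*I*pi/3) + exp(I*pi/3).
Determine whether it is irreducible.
Not irreducible (reducible): <chi, chi> = 7 > 1.

Reasoning: <chi, chi> = (1/|G|) sum_C |C| * |chi(C)|^2 = (1/6)[1*|5|^2 + 1*|2 + exp(-2*I*pi/3) + exp(-I*pi/3) + exp(2*I*pi/3)|^2 + 1*|2 + 2*exp(-2*I*pi/3) + exp(2*I*pi/3)|^2 + 1*|3|^2 + 1*|2 + exp(-2*I*pi/3) + 2*exp(2*I*pi/3)|^2 + 1*|2 + exp(-2*I*pi/3) + exp(2*I*pi/3) + exp(I*pi/3)|^2]
  = (1/6)[(25) + (3) + (1) + (9) + (1) + (3)] = 42/6 = 7.
(Exp terms are combined using exp(i*s)*conj(exp(i*t)) = exp(i*(s-t)), and sums of them are collapsed using the identity that for every m > 1 the m distinct m-th roots of unity sum to 0, e.g. 1 + exp(2*I*pi/3) + exp(-2*I*pi/3) = 0.)
A character is irreducible iff <chi, chi> = 1, so this representation is reducible.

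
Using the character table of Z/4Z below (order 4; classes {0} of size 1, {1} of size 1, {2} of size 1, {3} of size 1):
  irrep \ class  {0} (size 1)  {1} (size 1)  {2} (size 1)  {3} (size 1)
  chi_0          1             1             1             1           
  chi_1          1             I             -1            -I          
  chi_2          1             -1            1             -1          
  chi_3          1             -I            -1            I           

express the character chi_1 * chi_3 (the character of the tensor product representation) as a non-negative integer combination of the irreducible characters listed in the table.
chi_1 tensor chi_3 = chi_0 (all other irreducibles have multiplicity 0).

Details: The character of a tensor product is the pointwise product (chi_1 * chi_3)(C) = chi_1(C) * chi_3(C):
  {0}: (1)*(1), {1}: (I)*(-I), {2}: (-1)*(-1), {3}: (-I)*(I)
so (chi_1 * chi_3) takes values
  {0} -> 1, {1} -> 1, {2} -> 1, {3} -> 1.
Now take the inner product of this character with each irreducible chi from the table, <chi_1*chi_3, chi> = (1/4) sum_C |C| (chi_1*chi_3)(C) conj(chi(C)):
  <chi_1*chi_3, chi_0> = (1/4)[1*(1)*conj(1) + 1*(1)*conj(1) + 1*(1)*conj(1) + 1*(1)*conj(1)]
      = (1/4)[(1) + (1) + (1) + (1)] = 4/4 = 1
  <chi_1*chi_3, chi_1> = (1/4)[1*(1)*conj(1) + 1*(1)*conj(I) + 1*(1)*conj(-1) + 1*(1)*conj(-I)]
      = (1/4)[(1) + (-I) + (-1) + (I)] = 0/4 = 0
  <chi_1*chi_3, chi_2> = (1/4)[1*(1)*conj(1) + 1*(1)*conj(-1) + 1*(1)*conj(1) + 1*(1)*conj(-1)]
      = (1/4)[(1) + (-1) + (1) + (-1)] = 0/4 = 0
  <chi_1*chi_3, chi_3> = (1/4)[1*(1)*conj(1) + 1*(1)*conj(-I) + 1*(1)*conj(-1) + 1*(1)*conj(I)]
      = (1/4)[(1) + (I) + (-1) + (-I)] = 0/4 = 0
(Exp terms are combined using exp(i*s)*conj(exp(i*t)) = exp(i*(s-t)), and sums of them are collapsed using the identity that for every m > 1 the m distinct m-th roots of unity sum to 0, e.g. 1 + exp(2*I*pi/3) + exp(-2*I*pi/3) = 0.)
Hence the multiplicities are chi_0: 1. Dimension check: dim(chi_1)*dim(chi_3) = 1*1 = 1 and sum (mult * dim) = 1*1 = 1.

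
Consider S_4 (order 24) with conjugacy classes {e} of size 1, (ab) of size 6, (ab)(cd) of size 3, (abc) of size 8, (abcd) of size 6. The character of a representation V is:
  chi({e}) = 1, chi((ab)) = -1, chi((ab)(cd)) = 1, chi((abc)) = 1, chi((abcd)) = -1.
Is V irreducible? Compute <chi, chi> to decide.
Irreducible: <chi, chi> = 1.

Proof sketch: <chi, chi> = (1/|G|) sum_C |C| * |chi(C)|^2 = (1/24)[1*|1|^2 + 6*|-1|^2 + 3*|1|^2 + 8*|1|^2 + 6*|-1|^2]
  = (1/24)[(1) + (6) + (3) + (8) + (6)] = 24/24 = 1.
A character is irreducible iff <chi, chi> = 1, so this representation is irreducible.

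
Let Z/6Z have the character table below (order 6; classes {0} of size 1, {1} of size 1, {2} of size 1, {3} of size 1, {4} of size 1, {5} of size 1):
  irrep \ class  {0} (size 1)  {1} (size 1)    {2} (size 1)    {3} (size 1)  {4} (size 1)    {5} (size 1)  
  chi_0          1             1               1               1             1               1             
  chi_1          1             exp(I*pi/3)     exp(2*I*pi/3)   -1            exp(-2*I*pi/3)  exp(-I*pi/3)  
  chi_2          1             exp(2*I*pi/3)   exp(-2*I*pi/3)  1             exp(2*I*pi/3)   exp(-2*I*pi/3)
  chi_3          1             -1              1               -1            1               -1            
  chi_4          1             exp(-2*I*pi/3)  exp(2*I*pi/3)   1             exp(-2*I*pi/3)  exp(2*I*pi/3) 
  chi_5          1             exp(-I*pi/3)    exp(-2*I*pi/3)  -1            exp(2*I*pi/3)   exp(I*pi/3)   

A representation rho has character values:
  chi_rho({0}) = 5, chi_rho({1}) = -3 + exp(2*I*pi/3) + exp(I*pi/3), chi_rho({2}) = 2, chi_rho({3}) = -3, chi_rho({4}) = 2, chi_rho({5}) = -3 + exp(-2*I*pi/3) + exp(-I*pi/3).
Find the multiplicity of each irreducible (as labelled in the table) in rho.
Multiplicities: chi_0: 0, chi_1: 1, chi_2: 1, chi_3: 3, chi_4: 0, chi_5: 0.

Explanation: Use <chi_rho, chi> = (1/|G|) sum_C |C| * chi_rho(C) * conj(chi(C)) with |G| = 6 for each irreducible chi in the table:
  <chi_rho, chi_0> = (1/6)[1*(5)*conj(1) + 1*(-3 + exp(2*I*pi/3) + exp(I*pi/3))*conj(1) + 1*(2)*conj(1) + 1*(-3)*conj(1) + 1*(2)*conj(1) + 1*(-3 + exp(-2*I*pi/3) + exp(-I*pi/3))*conj(1)]
      = (1/6)[(5) + (-3 + exp(2*I*pi/3) + exp(I*pi/3)) + (2) + (-3) + (2) + (-3 + exp(-2*I*pi/3) + exp(-I*pi/3))] = 0/6 = 0
  <chi_rho, chi_1> = (1/6)[1*(5)*conj(1) + 1*(-3 + exp(2*I*pi/3) + exp(I*pi/3))*conj(exp(I*pi/3)) + 1*(2)*conj(exp(2*I*pi/3)) + 1*(-3)*conj(-1) + 1*(2)*conj(exp(-2*I*pi/3)) + 1*(-3 + exp(-2*I*pi/3) + exp(-I*pi/3))*conj(exp(-I*pi/3))]
      = (1/6)[(5) + (1 + exp(I*pi/3) - 3*exp(-I*pi/3)) + (1 + 3*exp(-2*I*pi/3) + exp(2*I*pi/3)) + (3) + (1 + exp(-2*I*pi/3) + 3*exp(2*I*pi/3)) + (1 - 3*exp(I*pi/3) + exp(-I*pi/3))] = 6/6 = 1
  <chi_rho, chi_2> = (1/6)[1*(5)*conj(1) + 1*(-3 + exp(2*I*pi/3) + exp(I*pi/3))*conj(exp(2*I*pi/3)) + 1*(2)*conj(exp(-2*I*pi/3)) + 1*(-3)*conj(1) + 1*(2)*conj(exp(2*I*pi/3)) + 1*(-3 + exp(-2*I*pi/3) + exp(-I*pi/3))*conj(exp(-2*I*pi/3))]
      = (1/6)[(5) + (1 + exp(-I*pi/3) - 3*exp(-2*I*pi/3)) + (1 + exp(-2*I*pi/3) + 3*exp(2*I*pi/3)) + (-3) + (1 + 3*exp(-2*I*pi/3) + exp(2*I*pi/3)) + (1 - 3*exp(2*I*pi/3) + exp(I*pi/3))] = 6/6 = 1
  <chi_rho, chi_3> = (1/6)[1*(5)*conj(1) + 1*(-3 + exp(2*I*pi/3) + exp(I*pi/3))*conj(-1) + 1*(2)*conj(1) + 1*(-3)*conj(-1) + 1*(2)*conj(1) + 1*(-3 + exp(-2*I*pi/3) + exp(-I*pi/3))*conj(-1)]
      = (1/6)[(5) + (3 - exp(I*pi/3) - exp(2*I*pi/3)) + (2) + (3) + (2) + (3 - exp(-I*pi/3) - exp(-2*I*pi/3))] = 18/6 = 3
  <chi_rho, chi_4> = (1/6)[1*(5)*conj(1) + 1*(-3 + exp(2*I*pi/3) + exp(I*pi/3))*conj(exp(-2*I*pi/3)) + 1*(2)*conj(exp(2*I*pi/3)) + 1*(-3)*conj(1) + 1*(2)*conj(exp(-2*I*pi/3)) + 1*(-3 + exp(-2*I*pi/3) + exp(-I*pi/3))*conj(exp(2*I*pi/3))]
      = (1/6)[(5) + (-1 - 3*exp(2*I*pi/3) + exp(-2*I*pi/3)) + (1 + 3*exp(-2*I*pi/3) + exp(2*I*pi/3)) + (-3) + (1 + exp(-2*I*pi/3) + 3*exp(2*I*pi/3)) + (-1 + exp(2*I*pi/3) - 3*exp(-2*I*pi/3))] = 0/6 = 0
  <chi_rho, chi_5> = (1/6)[1*(5)*conj(1) + 1*(-3 + exp(2*I*pi/3) + exp(I*pi/3))*conj(exp(-I*pi/3)) + 1*(2)*conj(exp(-2*I*pi/3)) + 1*(-3)*conj(-1) + 1*(2)*conj(exp(2*I*pi/3)) + 1*(-3 + exp(-2*I*pi/3) + exp(-I*pi/3))*conj(exp(I*pi/3))]
      = (1/6)[(5) + (-1 - 3*exp(I*pi/3) + exp(2*I*pi/3)) + (1 + exp(-2*I*pi/3) + 3*exp(2*I*pi/3)) + (3) + (1 + 3*exp(-2*I*pi/3) + exp(2*I*pi/3)) + (-1 + exp(-2*I*pi/3) - 3*exp(-I*pi/3))] = 0/6 = 0
(Exp terms are combined using exp(i*s)*conj(exp(i*t)) = exp(i*(s-t)), and sums of them are collapsed using the identity that for every m > 1 the m distinct m-th roots of unity sum to 0, e.g. 1 + exp(2*I*pi/3) + exp(-2*I*pi/3) = 0.)
Dimension check: dim(rho) = sum (mult * dim) = 0*1 + 1*1 + 1*1 + 3*1 + 0*1 + 0*1 = 5 = chi_rho(e) = 5.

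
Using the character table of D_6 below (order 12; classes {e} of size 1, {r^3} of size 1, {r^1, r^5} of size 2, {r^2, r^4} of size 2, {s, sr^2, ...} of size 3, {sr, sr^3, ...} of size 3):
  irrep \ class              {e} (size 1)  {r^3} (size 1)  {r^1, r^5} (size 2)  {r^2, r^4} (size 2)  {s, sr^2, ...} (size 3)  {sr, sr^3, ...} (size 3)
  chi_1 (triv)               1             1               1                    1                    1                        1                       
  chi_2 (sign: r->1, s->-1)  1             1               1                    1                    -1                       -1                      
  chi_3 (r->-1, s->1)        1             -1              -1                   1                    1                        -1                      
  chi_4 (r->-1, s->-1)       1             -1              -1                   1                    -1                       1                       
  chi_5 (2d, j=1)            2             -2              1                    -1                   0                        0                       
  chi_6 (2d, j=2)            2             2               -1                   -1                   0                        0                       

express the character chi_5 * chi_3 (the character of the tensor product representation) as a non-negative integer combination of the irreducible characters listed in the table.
chi_5 tensor chi_3 = chi_6 (all other irreducibles have multiplicity 0).

Why: The character of a tensor product is the pointwise product (chi_5 * chi_3)(C) = chi_5(C) * chi_3(C):
  {e}: (2)*(1), {r^3}: (-2)*(-1), {r^1, r^5}: (1)*(-1), {r^2, r^4}: (-1)*(1), {s, sr^2, ...}: (0)*(1), {sr, sr^3, ...}: (0)*(-1)
so (chi_5 * chi_3) takes values
  {e} -> 2, {r^3} -> 2, {r^1, r^5} -> -1, {r^2, r^4} -> -1, {s, sr^2, ...} -> 0, {sr, sr^3, ...} -> 0.
Now take the inner product of this character with each irreducible chi from the table, <chi_5*chi_3, chi> = (1/12) sum_C |C| (chi_5*chi_3)(C) conj(chi(C)):
  <chi_5*chi_3, chi_1> = (1/12)[1*(2)*conj(1) + 1*(2)*conj(1) + 2*(-1)*conj(1) + 2*(-1)*conj(1) + 3*(0)*conj(1) + 3*(0)*conj(1)]
      = (1/12)[(2) + (2) + (-2) + (-2) + (0) + (0)] = 0/12 = 0
  <chi_5*chi_3, chi_2> = (1/12)[1*(2)*conj(1) + 1*(2)*conj(1) + 2*(-1)*conj(1) + 2*(-1)*conj(1) + 3*(0)*conj(-1) + 3*(0)*conj(-1)]
      = (1/12)[(2) + (2) + (-2) + (-2) + (0) + (0)] = 0/12 = 0
  <chi_5*chi_3, chi_3> = (1/12)[1*(2)*conj(1) + 1*(2)*conj(-1) + 2*(-1)*conj(-1) + 2*(-1)*conj(1) + 3*(0)*conj(1) + 3*(0)*conj(-1)]
      = (1/12)[(2) + (-2) + (2) + (-2) + (0) + (0)] = 0/12 = 0
  <chi_5*chi_3, chi_4> = (1/12)[1*(2)*conj(1) + 1*(2)*conj(-1) + 2*(-1)*conj(-1) + 2*(-1)*conj(1) + 3*(0)*conj(-1) + 3*(0)*conj(1)]
      = (1/12)[(2) + (-2) + (2) + (-2) + (0) + (0)] = 0/12 = 0
  <chi_5*chi_3, chi_5> = (1/12)[1*(2)*conj(2) + 1*(2)*conj(-2) + 2*(-1)*conj(1) + 2*(-1)*conj(-1) + 3*(0)*conj(0) + 3*(0)*conj(0)]
      = (1/12)[(4) + (-4) + (-2) + (2) + (0) + (0)] = 0/12 = 0
  <chi_5*chi_3, chi_6> = (1/12)[1*(2)*conj(2) + 1*(2)*conj(2) + 2*(-1)*conj(-1) + 2*(-1)*conj(-1) + 3*(0)*conj(0) + 3*(0)*conj(0)]
      = (1/12)[(4) + (4) + (2) + (2) + (0) + (0)] = 12/12 = 1
Hence the multiplicities are chi_6: 1. Dimension check: dim(chi_5)*dim(chi_3) = 2*1 = 2 and sum (mult * dim) = 1*2 = 2.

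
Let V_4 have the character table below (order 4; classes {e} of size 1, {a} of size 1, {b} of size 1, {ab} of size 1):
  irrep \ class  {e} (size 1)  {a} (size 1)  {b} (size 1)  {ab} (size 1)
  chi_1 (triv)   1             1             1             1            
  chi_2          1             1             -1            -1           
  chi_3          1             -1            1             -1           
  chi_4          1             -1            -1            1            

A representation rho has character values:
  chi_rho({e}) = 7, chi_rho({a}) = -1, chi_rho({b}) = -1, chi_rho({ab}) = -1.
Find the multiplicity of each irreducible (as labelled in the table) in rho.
Multiplicities: chi_1: 1, chi_2: 2, chi_3: 2, chi_4: 2.

Proof sketch: Use <chi_rho, chi> = (1/|G|) sum_C |C| * chi_rho(C) * conj(chi(C)) with |G| = 4 for each irreducible chi in the table:
  <chi_rho, chi_1> = (1/4)[1*(7)*conj(1) + 1*(-1)*conj(1) + 1*(-1)*conj(1) + 1*(-1)*conj(1)]
      = (1/4)[(7) + (-1) + (-1) + (-1)] = 4/4 = 1
  <chi_rho, chi_2> = (1/4)[1*(7)*conj(1) + 1*(-1)*conj(1) + 1*(-1)*conj(-1) + 1*(-1)*conj(-1)]
      = (1/4)[(7) + (-1) + (1) + (1)] = 8/4 = 2
  <chi_rho, chi_3> = (1/4)[1*(7)*conj(1) + 1*(-1)*conj(-1) + 1*(-1)*conj(1) + 1*(-1)*conj(-1)]
      = (1/4)[(7) + (1) + (-1) + (1)] = 8/4 = 2
  <chi_rho, chi_4> = (1/4)[1*(7)*conj(1) + 1*(-1)*conj(-1) + 1*(-1)*conj(-1) + 1*(-1)*conj(1)]
      = (1/4)[(7) + (1) + (1) + (-1)] = 8/4 = 2
Dimension check: dim(rho) = sum (mult * dim) = 1*1 + 2*1 + 2*1 + 2*1 = 7 = chi_rho(e) = 7.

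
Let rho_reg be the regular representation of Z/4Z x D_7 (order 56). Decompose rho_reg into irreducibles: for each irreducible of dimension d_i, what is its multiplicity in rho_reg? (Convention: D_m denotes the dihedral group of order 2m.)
Each irreducible V_i of dimension d_i appears with multiplicity d_i, i.e. rho_reg = (direct sum over all irreducibles V_i) d_i V_i. The irreducible dimensions for Z/4Z x D_7 are 1, 1, 1, 1, 1, 1, 1, 1, 2, 2, 2, 2, 2, 2, 2, 2, 2, 2, 2, 2: 8 irreducibles of dimension 1, each with multiplicity 1; 12 irreducibles of dimension 2, each with multiplicity 2. Total dimension 8*1*1 + 12*2*2 = 56 = |G|.

Solution. General theorem: in the regular representation of a finite group G, each irreducible appears with multiplicity equal to its dimension. Check: dim(rho_reg) = sum d_i^2 = 1 + 1 + 1 + 1 + 1 + 1 + 1 + 1 + 4 + 4 + 4 + 4 + 4 + 4 + 4 + 4 + 4 + 4 + 4 + 4 = 56 = |G|.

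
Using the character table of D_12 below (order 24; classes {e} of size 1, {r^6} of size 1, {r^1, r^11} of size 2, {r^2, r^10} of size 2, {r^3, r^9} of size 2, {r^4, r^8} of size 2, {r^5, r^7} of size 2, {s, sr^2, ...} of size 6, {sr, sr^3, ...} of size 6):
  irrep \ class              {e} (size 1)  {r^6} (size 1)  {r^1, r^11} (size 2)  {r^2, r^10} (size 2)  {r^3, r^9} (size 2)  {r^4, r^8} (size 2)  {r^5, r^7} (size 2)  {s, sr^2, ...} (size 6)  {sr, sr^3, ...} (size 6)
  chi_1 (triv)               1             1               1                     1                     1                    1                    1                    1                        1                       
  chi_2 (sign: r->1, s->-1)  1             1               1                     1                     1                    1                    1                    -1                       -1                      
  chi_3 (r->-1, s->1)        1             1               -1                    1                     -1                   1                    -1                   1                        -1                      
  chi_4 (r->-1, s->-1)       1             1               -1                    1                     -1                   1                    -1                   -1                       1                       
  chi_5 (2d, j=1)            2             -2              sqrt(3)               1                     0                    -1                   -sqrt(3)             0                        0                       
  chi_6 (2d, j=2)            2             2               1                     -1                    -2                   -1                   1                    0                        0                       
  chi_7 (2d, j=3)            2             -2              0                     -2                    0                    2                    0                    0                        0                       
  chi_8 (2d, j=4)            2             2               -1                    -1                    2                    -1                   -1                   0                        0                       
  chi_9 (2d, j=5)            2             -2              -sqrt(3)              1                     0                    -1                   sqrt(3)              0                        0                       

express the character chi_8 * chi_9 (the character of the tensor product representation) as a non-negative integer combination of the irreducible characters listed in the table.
chi_8 tensor chi_9 = chi_5 + chi_7 (all other irreducibles have multiplicity 0).

Argument: The character of a tensor product is the pointwise product (chi_8 * chi_9)(C) = chi_8(C) * chi_9(C):
  {e}: (2)*(2), {r^6}: (2)*(-2), {r^1, r^11}: (-1)*(-sqrt(3)), {r^2, r^10}: (-1)*(1), {r^3, r^9}: (2)*(0), {r^4, r^8}: (-1)*(-1), {r^5, r^7}: (-1)*(sqrt(3)), {s, sr^2, ...}: (0)*(0), {sr, sr^3, ...}: (0)*(0)
so (chi_8 * chi_9) takes values
  {e} -> 4, {r^6} -> -4, {r^1, r^11} -> sqrt(3), {r^2, r^10} -> -1, {r^3, r^9} -> 0, {r^4, r^8} -> 1, {r^5, r^7} -> -sqrt(3), {s, sr^2, ...} -> 0, {sr, sr^3, ...} -> 0.
Now take the inner product of this character with each irreducible chi from the table, <chi_8*chi_9, chi> = (1/24) sum_C |C| (chi_8*chi_9)(C) conj(chi(C)):
  <chi_8*chi_9, chi_1> = (1/24)[1*(4)*conj(1) + 1*(-4)*conj(1) + 2*(sqrt(3))*conj(1) + 2*(-1)*conj(1) + 2*(0)*conj(1) + 2*(1)*conj(1) + 2*(-sqrt(3))*conj(1) + 6*(0)*conj(1) + 6*(0)*conj(1)]
      = (1/24)[(4) + (-4) + (2*sqrt(3)) + (-2) + (0) + (2) + (-2*sqrt(3)) + (0) + (0)] = 0/24 = 0
  <chi_8*chi_9, chi_2> = (1/24)[1*(4)*conj(1) + 1*(-4)*conj(1) + 2*(sqrt(3))*conj(1) + 2*(-1)*conj(1) + 2*(0)*conj(1) + 2*(1)*conj(1) + 2*(-sqrt(3))*conj(1) + 6*(0)*conj(-1) + 6*(0)*conj(-1)]
      = (1/24)[(4) + (-4) + (2*sqrt(3)) + (-2) + (0) + (2) + (-2*sqrt(3)) + (0) + (0)] = 0/24 = 0
  <chi_8*chi_9, chi_3> = (1/24)[1*(4)*conj(1) + 1*(-4)*conj(1) + 2*(sqrt(3))*conj(-1) + 2*(-1)*conj(1) + 2*(0)*conj(-1) + 2*(1)*conj(1) + 2*(-sqrt(3))*conj(-1) + 6*(0)*conj(1) + 6*(0)*conj(-1)]
      = (1/24)[(4) + (-4) + (-2*sqrt(3)) + (-2) + (0) + (2) + (2*sqrt(3)) + (0) + (0)] = 0/24 = 0
  <chi_8*chi_9, chi_4> = (1/24)[1*(4)*conj(1) + 1*(-4)*conj(1) + 2*(sqrt(3))*conj(-1) + 2*(-1)*conj(1) + 2*(0)*conj(-1) + 2*(1)*conj(1) + 2*(-sqrt(3))*conj(-1) + 6*(0)*conj(-1) + 6*(0)*conj(1)]
      = (1/24)[(4) + (-4) + (-2*sqrt(3)) + (-2) + (0) + (2) + (2*sqrt(3)) + (0) + (0)] = 0/24 = 0
  <chi_8*chi_9, chi_5> = (1/24)[1*(4)*conj(2) + 1*(-4)*conj(-2) + 2*(sqrt(3))*conj(sqrt(3)) + 2*(-1)*conj(1) + 2*(0)*conj(0) + 2*(1)*conj(-1) + 2*(-sqrt(3))*conj(-sqrt(3)) + 6*(0)*conj(0) + 6*(0)*conj(0)]
      = (1/24)[(8) + (8) + (6) + (-2) + (0) + (-2) + (6) + (0) + (0)] = 24/24 = 1
  <chi_8*chi_9, chi_6> = (1/24)[1*(4)*conj(2) + 1*(-4)*conj(2) + 2*(sqrt(3))*conj(1) + 2*(-1)*conj(-1) + 2*(0)*conj(-2) + 2*(1)*conj(-1) + 2*(-sqrt(3))*conj(1) + 6*(0)*conj(0) + 6*(0)*conj(0)]
      = (1/24)[(8) + (-8) + (2*sqrt(3)) + (2) + (0) + (-2) + (-2*sqrt(3)) + (0) + (0)] = 0/24 = 0
  <chi_8*chi_9, chi_7> = (1/24)[1*(4)*conj(2) + 1*(-4)*conj(-2) + 2*(sqrt(3))*conj(0) + 2*(-1)*conj(-2) + 2*(0)*conj(0) + 2*(1)*conj(2) + 2*(-sqrt(3))*conj(0) + 6*(0)*conj(0) + 6*(0)*conj(0)]
      = (1/24)[(8) + (8) + (0) + (4) + (0) + (4) + (0) + (0) + (0)] = 24/24 = 1
  <chi_8*chi_9, chi_8> = (1/24)[1*(4)*conj(2) + 1*(-4)*conj(2) + 2*(sqrt(3))*conj(-1) + 2*(-1)*conj(-1) + 2*(0)*conj(2) + 2*(1)*conj(-1) + 2*(-sqrt(3))*conj(-1) + 6*(0)*conj(0) + 6*(0)*conj(0)]
      = (1/24)[(8) + (-8) + (-2*sqrt(3)) + (2) + (0) + (-2) + (2*sqrt(3)) + (0) + (0)] = 0/24 = 0
  <chi_8*chi_9, chi_9> = (1/24)[1*(4)*conj(2) + 1*(-4)*conj(-2) + 2*(sqrt(3))*conj(-sqrt(3)) + 2*(-1)*conj(1) + 2*(0)*conj(0) + 2*(1)*conj(-1) + 2*(-sqrt(3))*conj(sqrt(3)) + 6*(0)*conj(0) + 6*(0)*conj(0)]
      = (1/24)[(8) + (8) + (-6) + (-2) + (0) + (-2) + (-6) + (0) + (0)] = 0/24 = 0
Hence the multiplicities are chi_5: 1, chi_7: 1. Dimension check: dim(chi_8)*dim(chi_9) = 2*2 = 4 and sum (mult * dim) = 1*2 + 1*2 = 4.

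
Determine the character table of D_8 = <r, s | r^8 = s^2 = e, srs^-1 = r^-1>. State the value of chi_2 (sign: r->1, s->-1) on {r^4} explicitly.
Conjugacy classes: {e} of size 1, {r^4} of size 1, {r^1, r^7} of size 2, {r^2, r^6} of size 2, {r^3, r^5} of size 2, {s, sr^2, ...} of size 4, {sr, sr^3, ...} of size 4.
Character table:
  irrep \ class              {e} (size 1)  {r^4} (size 1)  {r^1, r^7} (size 2)  {r^2, r^6} (size 2)  {r^3, r^5} (size 2)  {s, sr^2, ...} (size 4)  {sr, sr^3, ...} (size 4)
  chi_1 (triv)               1             1               1                    1                    1                    1                        1                       
  chi_2 (sign: r->1, s->-1)  1             1               1                    1                    1                    -1                       -1                      
  chi_3 (r->-1, s->1)        1             1               -1                   1                    -1                   1                        -1                      
  chi_4 (r->-1, s->-1)       1             1               -1                   1                    -1                   -1                       1                       
  chi_5 (2d, j=1)            2             -2              sqrt(2)              0                    -sqrt(2)             0                        0                       
  chi_6 (2d, j=2)            2             2               0                    -2                   0                    0                        0                       
  chi_7 (2d, j=3)            2             -2              -sqrt(2)             0                    sqrt(2)              0                        0                       

Spot check: chi_2 (sign: r->1, s->-1) on {r^4} = 1.

D_8 has order 2*8 = 16 with 7 conjugacy classes, hence 7 irreducibles. Sum of squared dims 1 + 1 + 1 + 1 + 4 + 4 + 4 = 16 = |G|. Linear characters come from the abelianisation; the 2-dimensional irreps have character r^k -> 2*cos(2*pi*j*k/8), reflections -> 0.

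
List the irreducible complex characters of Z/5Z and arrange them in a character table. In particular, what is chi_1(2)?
Character table of Z/5Z (irreps indexed chi_0,...,chi_4 with chi_k(m) = zeta_5^(k*m), zeta_5 = exp(2*pi*i/5)):
  irrep \ class  {0} (size 1)  {1} (size 1)    {2} (size 1)    {3} (size 1)    {4} (size 1)  
  chi_0          1             1               1               1               1             
  chi_1          1             exp(2*I*pi/5)   exp(4*I*pi/5)   exp(-4*I*pi/5)  exp(-2*I*pi/5)
  chi_2          1             exp(4*I*pi/5)   exp(-2*I*pi/5)  exp(2*I*pi/5)   exp(-4*I*pi/5)
  chi_3          1             exp(-4*I*pi/5)  exp(2*I*pi/5)   exp(-2*I*pi/5)  exp(4*I*pi/5) 
  chi_4          1             exp(-2*I*pi/5)  exp(-4*I*pi/5)  exp(4*I*pi/5)   exp(2*I*pi/5) 

Spot check: chi_1(2) = zeta_5^(1*2) = zeta_5^2 = exp(4*I*pi/5).

Derivation: Z/5Z is abelian, so all 5 irreducible complex representations are 1-dimensional. They are given by chi_k(m) = zeta_5^(k*m) for k = 0,...,4. Row orthogonality: sum_m chi_k(m) conj(chi_l(m)) = 5 * [k = l].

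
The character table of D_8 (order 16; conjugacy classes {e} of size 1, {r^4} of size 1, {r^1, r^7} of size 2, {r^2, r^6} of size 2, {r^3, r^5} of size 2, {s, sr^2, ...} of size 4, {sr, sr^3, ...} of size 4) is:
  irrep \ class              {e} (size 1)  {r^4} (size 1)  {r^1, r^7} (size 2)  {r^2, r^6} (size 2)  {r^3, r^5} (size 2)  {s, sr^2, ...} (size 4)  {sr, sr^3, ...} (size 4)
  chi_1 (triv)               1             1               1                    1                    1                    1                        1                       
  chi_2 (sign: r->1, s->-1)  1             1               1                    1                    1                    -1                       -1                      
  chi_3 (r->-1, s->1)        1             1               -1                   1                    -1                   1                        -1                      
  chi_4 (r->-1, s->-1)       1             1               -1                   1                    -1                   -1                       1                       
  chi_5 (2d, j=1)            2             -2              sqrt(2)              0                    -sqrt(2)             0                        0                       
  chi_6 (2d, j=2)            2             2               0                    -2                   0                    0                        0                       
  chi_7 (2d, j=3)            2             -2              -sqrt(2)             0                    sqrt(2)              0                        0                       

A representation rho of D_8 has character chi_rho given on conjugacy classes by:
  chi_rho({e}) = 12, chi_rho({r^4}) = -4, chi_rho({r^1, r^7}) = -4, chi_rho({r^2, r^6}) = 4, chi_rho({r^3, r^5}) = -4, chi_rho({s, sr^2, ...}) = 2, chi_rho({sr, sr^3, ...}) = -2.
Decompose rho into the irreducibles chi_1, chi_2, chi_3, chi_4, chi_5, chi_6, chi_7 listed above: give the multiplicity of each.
Multiplicities: chi_1: 0, chi_2: 0, chi_3: 3, chi_4: 1, chi_5: 2, chi_6: 0, chi_7: 2.

Reasoning: Use <chi_rho, chi> = (1/|G|) sum_C |C| * chi_rho(C) * conj(chi(C)) with |G| = 16 for each irreducible chi in the table:
  <chi_rho, chi_1> = (1/16)[1*(12)*conj(1) + 1*(-4)*conj(1) + 2*(-4)*conj(1) + 2*(4)*conj(1) + 2*(-4)*conj(1) + 4*(2)*conj(1) + 4*(-2)*conj(1)]
      = (1/16)[(12) + (-4) + (-8) + (8) + (-8) + (8) + (-8)] = 0/16 = 0
  <chi_rho, chi_2> = (1/16)[1*(12)*conj(1) + 1*(-4)*conj(1) + 2*(-4)*conj(1) + 2*(4)*conj(1) + 2*(-4)*conj(1) + 4*(2)*conj(-1) + 4*(-2)*conj(-1)]
      = (1/16)[(12) + (-4) + (-8) + (8) + (-8) + (-8) + (8)] = 0/16 = 0
  <chi_rho, chi_3> = (1/16)[1*(12)*conj(1) + 1*(-4)*conj(1) + 2*(-4)*conj(-1) + 2*(4)*conj(1) + 2*(-4)*conj(-1) + 4*(2)*conj(1) + 4*(-2)*conj(-1)]
      = (1/16)[(12) + (-4) + (8) + (8) + (8) + (8) + (8)] = 48/16 = 3
  <chi_rho, chi_4> = (1/16)[1*(12)*conj(1) + 1*(-4)*conj(1) + 2*(-4)*conj(-1) + 2*(4)*conj(1) + 2*(-4)*conj(-1) + 4*(2)*conj(-1) + 4*(-2)*conj(1)]
      = (1/16)[(12) + (-4) + (8) + (8) + (8) + (-8) + (-8)] = 16/16 = 1
  <chi_rho, chi_5> = (1/16)[1*(12)*conj(2) + 1*(-4)*conj(-2) + 2*(-4)*conj(sqrt(2)) + 2*(4)*conj(0) + 2*(-4)*conj(-sqrt(2)) + 4*(2)*conj(0) + 4*(-2)*conj(0)]
      = (1/16)[(24) + (8) + (-8*sqrt(2)) + (0) + (8*sqrt(2)) + (0) + (0)] = 32/16 = 2
  <chi_rho, chi_6> = (1/16)[1*(12)*conj(2) + 1*(-4)*conj(2) + 2*(-4)*conj(0) + 2*(4)*conj(-2) + 2*(-4)*conj(0) + 4*(2)*conj(0) + 4*(-2)*conj(0)]
      = (1/16)[(24) + (-8) + (0) + (-16) + (0) + (0) + (0)] = 0/16 = 0
  <chi_rho, chi_7> = (1/16)[1*(12)*conj(2) + 1*(-4)*conj(-2) + 2*(-4)*conj(-sqrt(2)) + 2*(4)*conj(0) + 2*(-4)*conj(sqrt(2)) + 4*(2)*conj(0) + 4*(-2)*conj(0)]
      = (1/16)[(24) + (8) + (8*sqrt(2)) + (0) + (-8*sqrt(2)) + (0) + (0)] = 32/16 = 2
Dimension check: dim(rho) = sum (mult * dim) = 0*1 + 0*1 + 3*1 + 1*1 + 2*2 + 0*2 + 2*2 = 12 = chi_rho(e) = 12.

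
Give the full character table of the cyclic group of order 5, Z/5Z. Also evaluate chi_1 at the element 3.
Character table of Z/5Z (irreps indexed chi_0,...,chi_4 with chi_k(m) = zeta_5^(k*m), zeta_5 = exp(2*pi*i/5)):
  irrep \ class  {0} (size 1)  {1} (size 1)    {2} (size 1)    {3} (size 1)    {4} (size 1)  
  chi_0          1             1               1               1               1             
  chi_1          1             exp(2*I*pi/5)   exp(4*I*pi/5)   exp(-4*I*pi/5)  exp(-2*I*pi/5)
  chi_2          1             exp(4*I*pi/5)   exp(-2*I*pi/5)  exp(2*I*pi/5)   exp(-4*I*pi/5)
  chi_3          1             exp(-4*I*pi/5)  exp(2*I*pi/5)   exp(-2*I*pi/5)  exp(4*I*pi/5) 
  chi_4          1             exp(-2*I*pi/5)  exp(-4*I*pi/5)  exp(4*I*pi/5)   exp(2*I*pi/5) 

Spot check: chi_1(3) = zeta_5^(1*3) = zeta_5^3 = exp(-4*I*pi/5).

Argument: Z/5Z is abelian, so all 5 irreducible complex representations are 1-dimensional. They are given by chi_k(m) = zeta_5^(k*m) for k = 0,...,4. Row orthogonality: sum_m chi_k(m) conj(chi_l(m)) = 5 * [k = l].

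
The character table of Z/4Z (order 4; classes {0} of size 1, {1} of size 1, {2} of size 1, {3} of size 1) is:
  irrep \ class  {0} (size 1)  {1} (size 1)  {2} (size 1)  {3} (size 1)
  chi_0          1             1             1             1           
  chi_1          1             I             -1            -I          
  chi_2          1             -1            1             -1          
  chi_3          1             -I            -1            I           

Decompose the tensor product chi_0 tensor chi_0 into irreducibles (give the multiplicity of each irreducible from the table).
chi_0 tensor chi_0 = chi_0 (all other irreducibles have multiplicity 0).

Justification: The character of a tensor product is the pointwise product (chi_0 * chi_0)(C) = chi_0(C) * chi_0(C):
  {0}: (1)*(1), {1}: (1)*(1), {2}: (1)*(1), {3}: (1)*(1)
so (chi_0 * chi_0) takes values
  {0} -> 1, {1} -> 1, {2} -> 1, {3} -> 1.
Now take the inner product of this character with each irreducible chi from the table, <chi_0*chi_0, chi> = (1/4) sum_C |C| (chi_0*chi_0)(C) conj(chi(C)):
  <chi_0*chi_0, chi_0> = (1/4)[1*(1)*conj(1) + 1*(1)*conj(1) + 1*(1)*conj(1) + 1*(1)*conj(1)]
      = (1/4)[(1) + (1) + (1) + (1)] = 4/4 = 1
  <chi_0*chi_0, chi_1> = (1/4)[1*(1)*conj(1) + 1*(1)*conj(I) + 1*(1)*conj(-1) + 1*(1)*conj(-I)]
      = (1/4)[(1) + (-I) + (-1) + (I)] = 0/4 = 0
  <chi_0*chi_0, chi_2> = (1/4)[1*(1)*conj(1) + 1*(1)*conj(-1) + 1*(1)*conj(1) + 1*(1)*conj(-1)]
      = (1/4)[(1) + (-1) + (1) + (-1)] = 0/4 = 0
  <chi_0*chi_0, chi_3> = (1/4)[1*(1)*conj(1) + 1*(1)*conj(-I) + 1*(1)*conj(-1) + 1*(1)*conj(I)]
      = (1/4)[(1) + (I) + (-1) + (-I)] = 0/4 = 0
(Exp terms are combined using exp(i*s)*conj(exp(i*t)) = exp(i*(s-t)), and sums of them are collapsed using the identity that for every m > 1 the m distinct m-th roots of unity sum to 0, e.g. 1 + exp(2*I*pi/3) + exp(-2*I*pi/3) = 0.)
Hence the multiplicities are chi_0: 1. Dimension check: dim(chi_0)*dim(chi_0) = 1*1 = 1 and sum (mult * dim) = 1*1 = 1.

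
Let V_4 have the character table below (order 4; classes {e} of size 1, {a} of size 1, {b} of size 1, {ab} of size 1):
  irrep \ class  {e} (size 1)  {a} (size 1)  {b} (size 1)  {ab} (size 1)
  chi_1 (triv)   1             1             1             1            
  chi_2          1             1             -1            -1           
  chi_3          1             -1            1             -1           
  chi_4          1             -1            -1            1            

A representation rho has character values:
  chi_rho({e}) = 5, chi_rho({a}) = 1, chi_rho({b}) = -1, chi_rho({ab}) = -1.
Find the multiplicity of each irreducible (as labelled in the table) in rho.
Multiplicities: chi_1: 1, chi_2: 2, chi_3: 1, chi_4: 1.

Justification: Use <chi_rho, chi> = (1/|G|) sum_C |C| * chi_rho(C) * conj(chi(C)) with |G| = 4 for each irreducible chi in the table:
  <chi_rho, chi_1> = (1/4)[1*(5)*conj(1) + 1*(1)*conj(1) + 1*(-1)*conj(1) + 1*(-1)*conj(1)]
      = (1/4)[(5) + (1) + (-1) + (-1)] = 4/4 = 1
  <chi_rho, chi_2> = (1/4)[1*(5)*conj(1) + 1*(1)*conj(1) + 1*(-1)*conj(-1) + 1*(-1)*conj(-1)]
      = (1/4)[(5) + (1) + (1) + (1)] = 8/4 = 2
  <chi_rho, chi_3> = (1/4)[1*(5)*conj(1) + 1*(1)*conj(-1) + 1*(-1)*conj(1) + 1*(-1)*conj(-1)]
      = (1/4)[(5) + (-1) + (-1) + (1)] = 4/4 = 1
  <chi_rho, chi_4> = (1/4)[1*(5)*conj(1) + 1*(1)*conj(-1) + 1*(-1)*conj(-1) + 1*(-1)*conj(1)]
      = (1/4)[(5) + (-1) + (1) + (-1)] = 4/4 = 1
Dimension check: dim(rho) = sum (mult * dim) = 1*1 + 2*1 + 1*1 + 1*1 = 5 = chi_rho(e) = 5.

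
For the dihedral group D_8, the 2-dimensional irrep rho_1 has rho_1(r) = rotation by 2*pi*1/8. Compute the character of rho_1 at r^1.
chi_{rho_1}(r^1) = 2*cos(2*pi*1*1/8) = sqrt(2)

Working: rho_1(r^1) is rotation by angle 2*pi*1*1/8, whose trace is 2*cos(2*pi*1*1/8) = sqrt(2).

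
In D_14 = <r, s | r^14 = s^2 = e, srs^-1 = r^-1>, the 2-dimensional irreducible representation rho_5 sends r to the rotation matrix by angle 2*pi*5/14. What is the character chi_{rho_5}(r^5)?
chi_{rho_5}(r^5) = 2*cos(2*pi*5*5/14) = 2*cos(3*pi/7)

rho_5(r^5) is rotation by angle 2*pi*5*5/14, whose trace is 2*cos(2*pi*5*5/14) = 2*cos(3*pi/7).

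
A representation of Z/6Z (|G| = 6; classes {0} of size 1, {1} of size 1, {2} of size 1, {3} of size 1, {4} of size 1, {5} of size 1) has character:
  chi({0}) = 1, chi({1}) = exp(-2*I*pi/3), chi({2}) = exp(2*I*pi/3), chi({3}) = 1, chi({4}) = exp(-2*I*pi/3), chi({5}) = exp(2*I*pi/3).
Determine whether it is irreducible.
Irreducible: <chi, chi> = 1.

Solution. <chi, chi> = (1/|G|) sum_C |C| * |chi(C)|^2 = (1/6)[1*|1|^2 + 1*|exp(-2*I*pi/3)|^2 + 1*|exp(2*I*pi/3)|^2 + 1*|1|^2 + 1*|exp(-2*I*pi/3)|^2 + 1*|exp(2*I*pi/3)|^2]
  = (1/6)[(1) + (1) + (1) + (1) + (1) + (1)] = 6/6 = 1.
(Exp terms are combined using exp(i*s)*conj(exp(i*t)) = exp(i*(s-t)), and sums of them are collapsed using the identity that for every m > 1 the m distinct m-th roots of unity sum to 0, e.g. 1 + exp(2*I*pi/3) + exp(-2*I*pi/3) = 0.)
A character is irreducible iff <chi, chi> = 1, so this representation is irreducible.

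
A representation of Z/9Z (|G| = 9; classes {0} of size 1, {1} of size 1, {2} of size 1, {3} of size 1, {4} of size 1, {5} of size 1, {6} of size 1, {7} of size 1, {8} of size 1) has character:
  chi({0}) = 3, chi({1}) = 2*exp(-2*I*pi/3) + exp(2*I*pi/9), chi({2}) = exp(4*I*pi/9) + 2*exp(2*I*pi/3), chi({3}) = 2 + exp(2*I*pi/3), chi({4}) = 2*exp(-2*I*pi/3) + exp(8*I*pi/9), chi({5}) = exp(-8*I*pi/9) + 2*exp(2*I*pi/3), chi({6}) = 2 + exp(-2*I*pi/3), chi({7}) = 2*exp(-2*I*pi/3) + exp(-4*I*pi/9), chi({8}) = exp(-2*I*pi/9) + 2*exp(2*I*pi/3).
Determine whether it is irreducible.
Not irreducible (reducible): <chi, chi> = 5 > 1.

Argument: <chi, chi> = (1/|G|) sum_C |C| * |chi(C)|^2 = (1/9)[1*|3|^2 + 1*|2*exp(-2*I*pi/3) + exp(2*I*pi/9)|^2 + 1*|exp(4*I*pi/9) + 2*exp(2*I*pi/3)|^2 + 1*|2 + exp(2*I*pi/3)|^2 + 1*|2*exp(-2*I*pi/3) + exp(8*I*pi/9)|^2 + 1*|exp(-8*I*pi/9) + 2*exp(2*I*pi/3)|^2 + 1*|2 + exp(-2*I*pi/3)|^2 + 1*|2*exp(-2*I*pi/3) + exp(-4*I*pi/9)|^2 + 1*|exp(-2*I*pi/9) + 2*exp(2*I*pi/3)|^2]
  = (1/9)[(9) + (5 + 2*exp(-8*I*pi/9) + 2*exp(8*I*pi/9)) + (5 + 2*exp(-2*I*pi/9) + 2*exp(2*I*pi/9)) + (3) + (5 + 2*exp(-4*I*pi/9) + 2*exp(4*I*pi/9)) + (5 + 2*exp(-4*I*pi/9) + 2*exp(4*I*pi/9)) + (3) + (5 + 2*exp(-2*I*pi/9) + 2*exp(2*I*pi/9)) + (5 + 2*exp(-8*I*pi/9) + 2*exp(8*I*pi/9))] = 45/9 = 5.
(Exp terms are combined using exp(i*s)*conj(exp(i*t)) = exp(i*(s-t)), and sums of them are collapsed using the identity that for every m > 1 the m distinct m-th roots of unity sum to 0, e.g. 1 + exp(2*I*pi/3) + exp(-2*I*pi/3) = 0.)
A character is irreducible iff <chi, chi> = 1, so this representation is reducible.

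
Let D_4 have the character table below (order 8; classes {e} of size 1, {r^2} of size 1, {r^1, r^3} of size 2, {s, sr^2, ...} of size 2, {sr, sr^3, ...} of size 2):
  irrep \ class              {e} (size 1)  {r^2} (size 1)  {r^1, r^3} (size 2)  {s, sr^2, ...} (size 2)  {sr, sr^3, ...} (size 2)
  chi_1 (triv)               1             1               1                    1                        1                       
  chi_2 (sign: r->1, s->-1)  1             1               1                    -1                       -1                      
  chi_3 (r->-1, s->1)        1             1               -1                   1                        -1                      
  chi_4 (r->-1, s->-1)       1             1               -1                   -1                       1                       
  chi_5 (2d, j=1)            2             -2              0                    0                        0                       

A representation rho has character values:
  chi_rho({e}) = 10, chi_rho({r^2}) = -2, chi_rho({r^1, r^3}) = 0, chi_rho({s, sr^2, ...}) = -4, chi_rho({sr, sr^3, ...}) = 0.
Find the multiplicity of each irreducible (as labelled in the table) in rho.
Multiplicities: chi_1: 0, chi_2: 2, chi_3: 0, chi_4: 2, chi_5: 3.

Solution. Use <chi_rho, chi> = (1/|G|) sum_C |C| * chi_rho(C) * conj(chi(C)) with |G| = 8 for each irreducible chi in the table:
  <chi_rho, chi_1> = (1/8)[1*(10)*conj(1) + 1*(-2)*conj(1) + 2*(0)*conj(1) + 2*(-4)*conj(1) + 2*(0)*conj(1)]
      = (1/8)[(10) + (-2) + (0) + (-8) + (0)] = 0/8 = 0
  <chi_rho, chi_2> = (1/8)[1*(10)*conj(1) + 1*(-2)*conj(1) + 2*(0)*conj(1) + 2*(-4)*conj(-1) + 2*(0)*conj(-1)]
      = (1/8)[(10) + (-2) + (0) + (8) + (0)] = 16/8 = 2
  <chi_rho, chi_3> = (1/8)[1*(10)*conj(1) + 1*(-2)*conj(1) + 2*(0)*conj(-1) + 2*(-4)*conj(1) + 2*(0)*conj(-1)]
      = (1/8)[(10) + (-2) + (0) + (-8) + (0)] = 0/8 = 0
  <chi_rho, chi_4> = (1/8)[1*(10)*conj(1) + 1*(-2)*conj(1) + 2*(0)*conj(-1) + 2*(-4)*conj(-1) + 2*(0)*conj(1)]
      = (1/8)[(10) + (-2) + (0) + (8) + (0)] = 16/8 = 2
  <chi_rho, chi_5> = (1/8)[1*(10)*conj(2) + 1*(-2)*conj(-2) + 2*(0)*conj(0) + 2*(-4)*conj(0) + 2*(0)*conj(0)]
      = (1/8)[(20) + (4) + (0) + (0) + (0)] = 24/8 = 3
Dimension check: dim(rho) = sum (mult * dim) = 0*1 + 2*1 + 0*1 + 2*1 + 3*2 = 10 = chi_rho(e) = 10.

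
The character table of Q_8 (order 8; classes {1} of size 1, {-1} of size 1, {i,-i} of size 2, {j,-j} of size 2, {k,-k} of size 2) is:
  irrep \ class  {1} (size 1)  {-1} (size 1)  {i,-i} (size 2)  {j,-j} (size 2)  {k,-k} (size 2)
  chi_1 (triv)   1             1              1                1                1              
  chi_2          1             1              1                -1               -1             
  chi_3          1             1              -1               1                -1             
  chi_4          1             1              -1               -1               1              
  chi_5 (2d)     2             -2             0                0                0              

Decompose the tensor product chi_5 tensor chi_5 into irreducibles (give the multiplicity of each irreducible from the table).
chi_5 tensor chi_5 = chi_1 + chi_2 + chi_3 + chi_4 (all other irreducibles have multiplicity 0).

Why: The character of a tensor product is the pointwise product (chi_5 * chi_5)(C) = chi_5(C) * chi_5(C):
  {1}: (2)*(2), {-1}: (-2)*(-2), {i,-i}: (0)*(0), {j,-j}: (0)*(0), {k,-k}: (0)*(0)
so (chi_5 * chi_5) takes values
  {1} -> 4, {-1} -> 4, {i,-i} -> 0, {j,-j} -> 0, {k,-k} -> 0.
Now take the inner product of this character with each irreducible chi from the table, <chi_5*chi_5, chi> = (1/8) sum_C |C| (chi_5*chi_5)(C) conj(chi(C)):
  <chi_5*chi_5, chi_1> = (1/8)[1*(4)*conj(1) + 1*(4)*conj(1) + 2*(0)*conj(1) + 2*(0)*conj(1) + 2*(0)*conj(1)]
      = (1/8)[(4) + (4) + (0) + (0) + (0)] = 8/8 = 1
  <chi_5*chi_5, chi_2> = (1/8)[1*(4)*conj(1) + 1*(4)*conj(1) + 2*(0)*conj(1) + 2*(0)*conj(-1) + 2*(0)*conj(-1)]
      = (1/8)[(4) + (4) + (0) + (0) + (0)] = 8/8 = 1
  <chi_5*chi_5, chi_3> = (1/8)[1*(4)*conj(1) + 1*(4)*conj(1) + 2*(0)*conj(-1) + 2*(0)*conj(1) + 2*(0)*conj(-1)]
      = (1/8)[(4) + (4) + (0) + (0) + (0)] = 8/8 = 1
  <chi_5*chi_5, chi_4> = (1/8)[1*(4)*conj(1) + 1*(4)*conj(1) + 2*(0)*conj(-1) + 2*(0)*conj(-1) + 2*(0)*conj(1)]
      = (1/8)[(4) + (4) + (0) + (0) + (0)] = 8/8 = 1
  <chi_5*chi_5, chi_5> = (1/8)[1*(4)*conj(2) + 1*(4)*conj(-2) + 2*(0)*conj(0) + 2*(0)*conj(0) + 2*(0)*conj(0)]
      = (1/8)[(8) + (-8) + (0) + (0) + (0)] = 0/8 = 0
Hence the multiplicities are chi_1: 1, chi_2: 1, chi_3: 1, chi_4: 1. Dimension check: dim(chi_5)*dim(chi_5) = 2*2 = 4 and sum (mult * dim) = 1*1 + 1*1 + 1*1 + 1*1 = 4.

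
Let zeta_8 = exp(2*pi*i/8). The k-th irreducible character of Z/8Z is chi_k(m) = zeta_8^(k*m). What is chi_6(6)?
chi_6(6) = zeta_8^36 = -1

Justification: chi_6(6) = zeta_8^(6*6) = zeta_8^36. Since zeta_8^8 = 1, this equals zeta_8^4 = exp(2*pi*i*4/8) = -1.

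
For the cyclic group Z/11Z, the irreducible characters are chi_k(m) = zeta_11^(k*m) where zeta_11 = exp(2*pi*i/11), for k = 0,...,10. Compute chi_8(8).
chi_8(8) = zeta_11^64 = exp(-4*I*pi/11)

Explanation: chi_8(8) = zeta_11^(8*8) = zeta_11^64. Since zeta_11^11 = 1, this equals zeta_11^9 = exp(2*pi*i*9/11) = exp(-4*I*pi/11).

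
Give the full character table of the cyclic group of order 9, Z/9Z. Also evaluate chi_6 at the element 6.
Character table of Z/9Z (irreps indexed chi_0,...,chi_8 with chi_k(m) = zeta_9^(k*m), zeta_9 = exp(2*pi*i/9)):
  irrep \ class  {0} (size 1)  {1} (size 1)    {2} (size 1)    {3} (size 1)    {4} (size 1)    {5} (size 1)    {6} (size 1)    {7} (size 1)    {8} (size 1)  
  chi_0          1             1               1               1               1               1               1               1               1             
  chi_1          1             exp(2*I*pi/9)   exp(4*I*pi/9)   exp(2*I*pi/3)   exp(8*I*pi/9)   exp(-8*I*pi/9)  exp(-2*I*pi/3)  exp(-4*I*pi/9)  exp(-2*I*pi/9)
  chi_2          1             exp(4*I*pi/9)   exp(8*I*pi/9)   exp(-2*I*pi/3)  exp(-2*I*pi/9)  exp(2*I*pi/9)   exp(2*I*pi/3)   exp(-8*I*pi/9)  exp(-4*I*pi/9)
  chi_3          1             exp(2*I*pi/3)   exp(-2*I*pi/3)  1               exp(2*I*pi/3)   exp(-2*I*pi/3)  1               exp(2*I*pi/3)   exp(-2*I*pi/3)
  chi_4          1             exp(8*I*pi/9)   exp(-2*I*pi/9)  exp(2*I*pi/3)   exp(-4*I*pi/9)  exp(4*I*pi/9)   exp(-2*I*pi/3)  exp(2*I*pi/9)   exp(-8*I*pi/9)
  chi_5          1             exp(-8*I*pi/9)  exp(2*I*pi/9)   exp(-2*I*pi/3)  exp(4*I*pi/9)   exp(-4*I*pi/9)  exp(2*I*pi/3)   exp(-2*I*pi/9)  exp(8*I*pi/9) 
  chi_6          1             exp(-2*I*pi/3)  exp(2*I*pi/3)   1               exp(-2*I*pi/3)  exp(2*I*pi/3)   1               exp(-2*I*pi/3)  exp(2*I*pi/3) 
  chi_7          1             exp(-4*I*pi/9)  exp(-8*I*pi/9)  exp(2*I*pi/3)   exp(2*I*pi/9)   exp(-2*I*pi/9)  exp(-2*I*pi/3)  exp(8*I*pi/9)   exp(4*I*pi/9) 
  chi_8          1             exp(-2*I*pi/9)  exp(-4*I*pi/9)  exp(-2*I*pi/3)  exp(-8*I*pi/9)  exp(8*I*pi/9)   exp(2*I*pi/3)   exp(4*I*pi/9)   exp(2*I*pi/9) 

Spot check: chi_6(6) = zeta_9^(6*6) = zeta_9^36 = 1.

Working: Z/9Z is abelian, so all 9 irreducible complex representations are 1-dimensional. They are given by chi_k(m) = zeta_9^(k*m) for k = 0,...,8. Row orthogonality: sum_m chi_k(m) conj(chi_l(m)) = 9 * [k = l].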